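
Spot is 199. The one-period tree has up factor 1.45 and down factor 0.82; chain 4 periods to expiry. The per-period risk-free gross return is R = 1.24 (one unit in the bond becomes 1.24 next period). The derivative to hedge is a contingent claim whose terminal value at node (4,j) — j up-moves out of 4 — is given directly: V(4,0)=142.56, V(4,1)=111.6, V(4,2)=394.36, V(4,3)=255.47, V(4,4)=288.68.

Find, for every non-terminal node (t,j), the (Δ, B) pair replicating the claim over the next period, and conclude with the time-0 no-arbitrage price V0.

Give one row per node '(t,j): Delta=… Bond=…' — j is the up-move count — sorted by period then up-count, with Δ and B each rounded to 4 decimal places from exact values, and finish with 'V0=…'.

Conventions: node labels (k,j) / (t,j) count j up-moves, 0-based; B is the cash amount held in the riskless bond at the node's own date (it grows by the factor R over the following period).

The replicating-portfolio and risk-neutral prices coincide; use p* = (1.24−0.82)/(1.45−0.82) = 0.6667 for the latter.
At maturity the claim pays: V(4,0)=142.5600, V(4,1)=111.6000, V(4,2)=394.3600, V(4,3)=255.4700, V(4,4)=288.6800
  t=3,j=0: stock 109.7222 → up 159.0972 (V=111.6000), down 89.9722 (V=142.5600). Price 98.3226; hedge Δ=-0.4479, bond B=147.4654.
  t=3,j=1: stock 194.0210 → up 281.3305 (V=394.3600), down 159.0972 (V=111.6000). Price 242.0215; hedge Δ=2.3133, bond B=-206.8039.
  t=3,j=2: stock 343.0859 → up 497.4746 (V=255.4700), down 281.3305 (V=394.3600). Price 243.3602; hedge Δ=-0.6426, bond B=463.8205.
  t=3,j=3: stock 606.6764 → up 879.6807 (V=288.6800), down 497.4746 (V=255.4700). Price 223.8790; hedge Δ=0.0869, bond B=171.1647.
  t=2,j=0: stock 133.8076 → up 194.0210 (V=242.0215), down 109.7222 (V=98.3226). Price 156.5499; hedge Δ=1.7046, bond B=-71.5436.
  t=2,j=1: stock 236.6110 → up 343.0859 (V=243.3602), down 194.0210 (V=242.0215). Price 195.8984; hedge Δ=0.0090, bond B=193.7734.
  t=2,j=2: stock 418.3975 → up 606.6764 (V=223.8790), down 343.0859 (V=243.3602). Price 185.7845; hedge Δ=-0.0739, bond B=216.7070.
  t=1,j=0: stock 163.1800 → up 236.6110 (V=195.8984), down 133.8076 (V=156.5499). Price 147.4050; hedge Δ=0.3828, bond B=84.9471.
  t=1,j=1: stock 288.5500 → up 418.3975 (V=185.7845), down 236.6110 (V=195.8984). Price 152.5450; hedge Δ=-0.0556, bond B=168.5988.
  t=0,j=0: stock 199.0000 → up 288.5500 (V=152.5450), down 163.1800 (V=147.4050). Price 121.6384; hedge Δ=0.0410, bond B=113.4797.
As a check, the time-0 holding Δ(0,0)·S0 + B(0,0) comes to 121.6384 — exactly V0.

(0,0): Delta=0.0410 Bond=113.4797
(1,0): Delta=0.3828 Bond=84.9471
(1,1): Delta=-0.0556 Bond=168.5988
(2,0): Delta=1.7046 Bond=-71.5436
(2,1): Delta=0.0090 Bond=193.7734
(2,2): Delta=-0.0739 Bond=216.7070
(3,0): Delta=-0.4479 Bond=147.4654
(3,1): Delta=2.3133 Bond=-206.8039
(3,2): Delta=-0.6426 Bond=463.8205
(3,3): Delta=0.0869 Bond=171.1647
V0=121.6384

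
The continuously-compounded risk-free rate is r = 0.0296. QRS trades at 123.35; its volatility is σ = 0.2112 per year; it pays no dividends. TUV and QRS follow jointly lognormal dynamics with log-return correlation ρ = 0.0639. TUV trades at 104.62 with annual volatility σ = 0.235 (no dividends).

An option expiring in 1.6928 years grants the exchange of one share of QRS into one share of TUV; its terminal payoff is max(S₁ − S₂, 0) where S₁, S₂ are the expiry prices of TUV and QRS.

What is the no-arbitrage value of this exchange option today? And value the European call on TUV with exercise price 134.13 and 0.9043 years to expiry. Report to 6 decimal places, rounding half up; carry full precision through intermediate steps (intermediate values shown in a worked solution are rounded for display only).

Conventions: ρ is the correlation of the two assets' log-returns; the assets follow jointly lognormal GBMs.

σ_eff = √(σ₁² + σ₂² − 2ρσ₁σ₂) = √(0.235² + 0.2112² − 2·0.0639·0.235·0.2112) = 0.305757
d₁ = (ln(S₁/S₂) + (q₂ − q₁ + σ_eff²/2)T) / (σ_eff√T) = (ln(104.62/123.35) + (0.0 − 0.0 + 0.046744)·1.6928) / 0.397814 = -0.215084
d₂ = d₁ − σ_eff√T = -0.215084 − 0.397814 = -0.612897
N(d₁) = 0.414851,  N(d₂) = 0.269972
V = S₁·e^{−q₁T}·N(d₁) − S₂·e^{−q₂T}·N(d₂) = 43.401704 − 33.301054 = 10.100650
[vanilla: TUV call K=134.13]
σ√T = 0.235·√0.9043 = 0.223473
d₁ = (ln(S/K) + (r+σ²/2)T) / (σ√T) = (ln(104.62/134.13) + (0.0296+0.235²/2)·0.9043) / 0.223473 = (-0.248475 + 0.051737) / 0.223473 = -0.880365
d₂ = d₁ − σ√T = -0.880365 − 0.223473 = -1.103838
e^{−rT} = 0.973588
N(d₁) = 0.189331,  N(d₂) = 0.134832
price = S·N(d₁) − K·e^{−rT}·N(d₂) = 19.807777 − 17.607315 = 2.200462

exchange price = 10.100650
price(TUV call K=134.13) = 2.200462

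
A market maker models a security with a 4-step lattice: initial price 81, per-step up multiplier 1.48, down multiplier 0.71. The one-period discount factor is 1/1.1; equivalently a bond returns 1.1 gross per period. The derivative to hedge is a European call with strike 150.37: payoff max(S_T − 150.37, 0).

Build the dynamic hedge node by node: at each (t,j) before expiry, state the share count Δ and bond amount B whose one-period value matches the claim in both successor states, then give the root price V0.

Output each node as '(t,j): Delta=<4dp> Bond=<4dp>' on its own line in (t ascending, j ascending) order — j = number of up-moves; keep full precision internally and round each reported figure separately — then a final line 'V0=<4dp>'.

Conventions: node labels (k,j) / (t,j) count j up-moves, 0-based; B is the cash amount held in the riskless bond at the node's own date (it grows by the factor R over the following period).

(0,0): Delta=0.4815 Bond=-21.9716
(1,0): Delta=0.1727 Bond=-6.4096
(1,1): Delta=0.6258 Bond=-41.4726
(2,0): Delta=0.0000 Bond=0.0000
(2,1): Delta=0.2534 Bond=-13.9203
(2,2): Delta=0.7999 Bond=-76.5067
(3,0): Delta=0.0000 Bond=0.0000
(3,1): Delta=0.0000 Bond=0.0000
(3,2): Delta=0.3718 Bond=-30.2320
(3,3): Delta=1.0000 Bond=-136.7000
V0=17.0277

Under the risk-neutral measure, an up-move has probability p* = (R−d)/(u−d) = 0.5065 and values discount at R = 1.1.
At maturity the claim pays: V(4,0)=0.0000, V(4,1)=0.0000, V(4,2)=0.0000, V(4,3)=36.0655, V(4,4)=238.2560
(3,0): S=28.9908. Δ = (V_up−V_dn)/(S_up−S_dn) = (0.0000−0.0000)/(42.9064−20.5835) = 0.0000. V = [p*·0.0000 + (1−p*)·0.0000]/1.1 = 0.0000. B = V − Δ·S = 0.0000.
(3,1): S=60.4315. Δ = (V_up−V_dn)/(S_up−S_dn) = (0.0000−0.0000)/(89.4386−42.9064) = 0.0000. V = [p*·0.0000 + (1−p*)·0.0000]/1.1 = 0.0000. B = V − Δ·S = 0.0000.
(3,2): S=125.9699. Δ = (V_up−V_dn)/(S_up−S_dn) = (36.0655−0.0000)/(186.4355−89.4386) = 0.3718. V = [p*·36.0655 + (1−p*)·0.0000]/1.1 = 16.6063. B = V − Δ·S = -30.2320.
(3,3): S=262.5852. Δ = (V_up−V_dn)/(S_up−S_dn) = (238.2560−36.0655)/(388.6260−186.4355) = 1.0000. V = [p*·238.2560 + (1−p*)·36.0655]/1.1 = 125.8852. B = V − Δ·S = -136.7000.
(2,0): S=40.8321. Δ = (V_up−V_dn)/(S_up−S_dn) = (0.0000−0.0000)/(60.4315−28.9908) = 0.0000. V = [p*·0.0000 + (1−p*)·0.0000]/1.1 = 0.0000. B = V − Δ·S = 0.0000.
(2,1): S=85.1148. Δ = (V_up−V_dn)/(S_up−S_dn) = (16.6063−0.0000)/(125.9699−60.4315) = 0.2534. V = [p*·16.6063 + (1−p*)·0.0000]/1.1 = 7.6463. B = V − Δ·S = -13.9203.
(2,2): S=177.4224. Δ = (V_up−V_dn)/(S_up−S_dn) = (125.8852−16.6063)/(262.5852−125.9699) = 0.7999. V = [p*·125.8852 + (1−p*)·16.6063]/1.1 = 65.4139. B = V − Δ·S = -76.5067.
(1,0): S=57.5100. Δ = (V_up−V_dn)/(S_up−S_dn) = (7.6463−0.0000)/(85.1148−40.8321) = 0.1727. V = [p*·7.6463 + (1−p*)·0.0000]/1.1 = 3.5207. B = V − Δ·S = -6.4096.
(1,1): S=119.8800. Δ = (V_up−V_dn)/(S_up−S_dn) = (65.4139−7.6463)/(177.4224−85.1148) = 0.6258. V = [p*·65.4139 + (1−p*)·7.6463]/1.1 = 33.5502. B = V − Δ·S = -41.4726.
(0,0): S=81.0000. Δ = (V_up−V_dn)/(S_up−S_dn) = (33.5502−3.5207)/(119.8800−57.5100) = 0.4815. V = [p*·33.5502 + (1−p*)·3.5207]/1.1 = 17.0277. B = V − Δ·S = -21.9716.
Sanity check at the root: Δ(0,0)·S0 + B(0,0) reproduces V0 = 17.0277.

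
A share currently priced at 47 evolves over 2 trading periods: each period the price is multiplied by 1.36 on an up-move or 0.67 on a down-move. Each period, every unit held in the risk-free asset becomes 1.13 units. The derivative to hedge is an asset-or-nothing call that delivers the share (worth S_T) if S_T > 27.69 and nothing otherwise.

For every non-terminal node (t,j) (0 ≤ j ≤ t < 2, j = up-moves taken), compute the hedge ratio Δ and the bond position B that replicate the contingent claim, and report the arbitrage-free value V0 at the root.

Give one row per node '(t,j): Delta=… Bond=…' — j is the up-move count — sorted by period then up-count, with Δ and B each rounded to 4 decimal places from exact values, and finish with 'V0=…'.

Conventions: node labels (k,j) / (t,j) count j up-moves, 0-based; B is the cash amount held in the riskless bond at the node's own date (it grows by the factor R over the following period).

(0,0): Delta=1.1919 Bond=-10.8557
(1,0): Delta=1.9710 Bond=-36.8009
(1,1): Delta=1.0000 Bond=0.0000
V0=45.1641

No-arbitrage ⇒ martingale measure with p* = (R−d)/(u−d) = 0.6667.
Expiry values: V(2,0)=0.0000, V(2,1)=42.8264, V(2,2)=86.9312
  t=1,j=0: stock 31.4900 → up 42.8264 (V=42.8264), down 21.0983 (V=0.0000). Price 25.2663; hedge Δ=1.9710, bond B=-36.8009.
  t=1,j=1: stock 63.9200 → up 86.9312 (V=86.9312), down 42.8264 (V=42.8264). Price 63.9200; hedge Δ=1.0000, bond B=0.0000.
  t=0,j=0: stock 47.0000 → up 63.9200 (V=63.9200), down 31.4900 (V=25.2663). Price 45.1641; hedge Δ=1.1919, bond B=-10.8557.
Sanity check at the root: Δ(0,0)·S0 + B(0,0) reproduces V0 = 45.1641.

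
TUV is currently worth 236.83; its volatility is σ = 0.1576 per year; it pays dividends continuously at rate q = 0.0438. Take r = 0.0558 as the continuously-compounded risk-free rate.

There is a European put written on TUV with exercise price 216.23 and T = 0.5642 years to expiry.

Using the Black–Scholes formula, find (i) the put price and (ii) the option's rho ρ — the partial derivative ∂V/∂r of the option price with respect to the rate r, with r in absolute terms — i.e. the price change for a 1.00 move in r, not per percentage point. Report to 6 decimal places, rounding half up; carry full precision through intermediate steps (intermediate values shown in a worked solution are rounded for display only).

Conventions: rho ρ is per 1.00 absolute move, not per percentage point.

σ√T = 0.1576·√0.5642 = 0.118378
d₁ = (ln(S/K) + (r−q+σ²/2)T) / (σ√T) = (ln(236.83/216.23) + (0.0558−0.0438+0.1576²/2)·0.5642) / 0.118378 = (0.091000 + 0.013777) / 0.118378 = 0.885102
d₂ = d₁ − σ√T = 0.885102 − 0.118378 = 0.766724
e^{−rT} = 0.969008
e^{−qT} = 0.975591
N(−d₁) = 0.188051,  N(−d₂) = 0.221623
Put price V = K·e^{−rT}·N(−d₂) − S·e^{−qT}·N(−d₁) = 46.436334 − 43.448970 = 2.987363
ρ = −K·T·e^{−rT}·N(−d₂) = -26.199379

price = 2.987363
ρ = -26.199379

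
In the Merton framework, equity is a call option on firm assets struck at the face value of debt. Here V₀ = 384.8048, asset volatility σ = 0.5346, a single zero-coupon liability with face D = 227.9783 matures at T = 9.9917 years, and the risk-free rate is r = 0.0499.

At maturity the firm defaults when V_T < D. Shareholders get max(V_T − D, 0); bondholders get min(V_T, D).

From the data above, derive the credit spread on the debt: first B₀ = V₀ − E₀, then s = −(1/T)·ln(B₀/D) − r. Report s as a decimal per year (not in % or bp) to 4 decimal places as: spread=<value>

Apply the equity-as-call identities (strike 227.9783, horizon 9.9917 years):
d₁ = [ln(V₀/D) + (r + σ²/2)T] / (σ√T)
   = [ln(384.8048/227.9783) + (0.0499 + 0.5·0.5346²)·9.9917] / (0.5346·√9.9917)
   = [0.523486 + 1.926386] / 1.689852 = 1.449755
d₂ = d₁ − σ√T = 1.449755 − 1.689852 = -0.240097
N(d₁) = 0.926437,  N(d₂) = 0.405128,  e^(−rT) = 0.607389
E₀ = V₀·N(d₁) − D·e^(−rT)·N(d₂)
   = 384.8048·0.926437 − 227.9783·0.607389·0.405128 = 300.398614
B₀ = V₀ − E₀ = 384.8048 − 300.398614 = 84.406186
spread = −(1/T)·ln(B₀/D) − r = −(1/9.9917)·ln(84.406186/227.9783) − 0.0499 = 0.04954351

spread=0.0495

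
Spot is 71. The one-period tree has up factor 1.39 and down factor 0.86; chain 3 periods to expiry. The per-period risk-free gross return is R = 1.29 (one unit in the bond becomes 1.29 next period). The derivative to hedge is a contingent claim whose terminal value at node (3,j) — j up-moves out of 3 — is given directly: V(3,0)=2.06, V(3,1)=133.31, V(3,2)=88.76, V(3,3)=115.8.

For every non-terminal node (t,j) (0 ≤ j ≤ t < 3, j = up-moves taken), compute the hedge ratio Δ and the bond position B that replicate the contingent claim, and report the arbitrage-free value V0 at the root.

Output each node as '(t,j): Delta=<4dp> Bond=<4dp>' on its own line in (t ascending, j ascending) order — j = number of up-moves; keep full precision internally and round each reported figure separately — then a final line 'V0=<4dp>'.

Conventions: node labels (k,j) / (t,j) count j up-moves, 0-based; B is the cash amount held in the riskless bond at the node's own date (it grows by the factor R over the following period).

No-arbitrage ⇒ martingale measure with p* = (R−d)/(u−d) = 0.8113.
Terminal payoffs: V(3,0)=2.0600, V(3,1)=133.3100, V(3,2)=88.7600, V(3,3)=115.8000
Node (2,0) S=52.5116: V=(p*·133.3100+(1−p*)·2.0600)/1.29=84.1441; Δ=(133.3100−2.0600)/(72.9911−45.1600)=4.7159; B=V−Δ·S=-163.4974
Node (2,1) S=84.8734: V=(p*·88.7600+(1−p*)·133.3100)/1.29=75.3222; Δ=(88.7600−133.3100)/(117.9740−72.9911)=-0.9904; B=V−Δ·S=159.3788
Node (2,2) S=137.1791: V=(p*·115.8000+(1−p*)·88.7600)/1.29=85.8125; Δ=(115.8000−88.7600)/(190.6789−117.9740)=0.3719; B=V−Δ·S=34.7936
Node (1,0) S=61.0600: V=(p*·75.3222+(1−p*)·84.1441)/1.29=59.6796; Δ=(75.3222−84.1441)/(84.8734−52.5116)=-0.2726; B=V−Δ·S=76.3246
Node (1,1) S=98.6900: V=(p*·85.8125+(1−p*)·75.3222)/1.29=64.9870; Δ=(85.8125−75.3222)/(137.1791−84.8734)=0.2006; B=V−Δ·S=45.1940
Node (0,0) S=71.0000: V=(p*·64.9870+(1−p*)·59.6796)/1.29=49.6012; Δ=(64.9870−59.6796)/(98.6900−61.0600)=0.1410; B=V−Δ·S=39.5874
Check: Δ(0,0)·S0 + B(0,0) = 49.6012 = V0.

(0,0): Delta=0.1410 Bond=39.5874
(1,0): Delta=-0.2726 Bond=76.3246
(1,1): Delta=0.2006 Bond=45.1940
(2,0): Delta=4.7159 Bond=-163.4974
(2,1): Delta=-0.9904 Bond=159.3788
(2,2): Delta=0.3719 Bond=34.7936
V0=49.6012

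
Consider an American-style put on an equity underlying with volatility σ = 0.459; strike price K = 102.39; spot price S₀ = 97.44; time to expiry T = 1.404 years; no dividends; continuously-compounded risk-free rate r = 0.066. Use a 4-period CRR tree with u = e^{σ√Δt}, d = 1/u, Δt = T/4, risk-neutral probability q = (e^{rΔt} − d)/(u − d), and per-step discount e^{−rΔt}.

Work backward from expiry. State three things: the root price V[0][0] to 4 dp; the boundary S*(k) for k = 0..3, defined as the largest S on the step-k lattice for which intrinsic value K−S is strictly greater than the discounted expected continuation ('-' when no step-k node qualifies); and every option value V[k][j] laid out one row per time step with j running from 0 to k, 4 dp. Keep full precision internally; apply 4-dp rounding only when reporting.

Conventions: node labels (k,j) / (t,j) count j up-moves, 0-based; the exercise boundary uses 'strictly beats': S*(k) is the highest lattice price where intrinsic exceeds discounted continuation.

price = 19.7770
boundary = - - 56.5636 74.2399
tree:
19.7770
30.7571 8.6168
45.8264 15.6190 1.3026
59.2940 28.1501 2.5393 0.0000
69.5550 45.8264 4.9500 0.0000 0.0000

Δt=0.35100  u=1.31250  d=0.76190  q=0.47500  discount=0.97710
step 4 (expiry): payoffs max(K−S,0) = 69.5550 45.8264 4.9500 0.0000 0.0000
step 3: (k=3,j=0): S=43.0960, K−S=59.2940, hold=56.9493 ⇒ V=59.2940 exercise | (k=3,j=1): S=74.2399, K−S=28.1501, hold=25.8054 ⇒ V=28.1501 exercise | (k=3,j=2): S=127.8903, K−S=0.0000, hold=2.5393 ⇒ V=2.5393 continue | (k=3,j=3): S=220.3118, K−S=0.0000, hold=0.0000 ⇒ V=0.0000 continue  boundary S*=74.2399
step 2: (k=2,j=0): S=56.5636, K−S=45.8264, hold=43.4817 ⇒ V=45.8264 exercise | (k=2,j=1): S=97.4400, K−S=4.9500, hold=15.6190 ⇒ V=15.6190 continue | (k=2,j=2): S=167.8563, K−S=0.0000, hold=1.3026 ⇒ V=1.3026 continue  boundary S*=56.5636
step 1: (k=1,j=0): S=74.2399, K−S=28.1501, hold=30.7571 ⇒ V=30.7571 continue | (k=1,j=1): S=127.8903, K−S=0.0000, hold=8.6168 ⇒ V=8.6168 continue  boundary S*=-
step 0: (k=0,j=0): S=97.4400, K−S=4.9500, hold=19.7770 ⇒ V=19.7770 continue  boundary S*=-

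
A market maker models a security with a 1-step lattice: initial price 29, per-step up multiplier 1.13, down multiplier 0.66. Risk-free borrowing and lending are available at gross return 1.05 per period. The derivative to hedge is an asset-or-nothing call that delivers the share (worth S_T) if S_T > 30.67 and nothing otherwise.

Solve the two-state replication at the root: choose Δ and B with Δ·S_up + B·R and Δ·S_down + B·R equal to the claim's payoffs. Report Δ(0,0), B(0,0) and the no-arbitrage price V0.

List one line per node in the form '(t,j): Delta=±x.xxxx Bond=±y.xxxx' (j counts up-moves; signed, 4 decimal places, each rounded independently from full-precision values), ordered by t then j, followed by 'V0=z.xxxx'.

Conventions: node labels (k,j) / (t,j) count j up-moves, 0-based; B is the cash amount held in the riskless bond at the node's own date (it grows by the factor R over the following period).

Arbitrage-free pricing uses the up-move probability p* = (R−d)/(u−d) = 0.8298, discounting each step at R = 1.05.
Payoffs at expiry: V(1,0)=0.0000, V(1,1)=32.7700
(0,0): S=29.0000. Δ = (V_up−V_dn)/(S_up−S_dn) = (32.7700−0.0000)/(32.7700−19.1400) = 2.4043. V = [p*·32.7700 + (1−p*)·0.0000]/1.05 = 25.8973. B = V − Δ·S = -43.8261.
Sanity check at the root: Δ(0,0)·S0 + B(0,0) reproduces V0 = 25.8973.

(0,0): Delta=2.4043 Bond=-43.8261
V0=25.8973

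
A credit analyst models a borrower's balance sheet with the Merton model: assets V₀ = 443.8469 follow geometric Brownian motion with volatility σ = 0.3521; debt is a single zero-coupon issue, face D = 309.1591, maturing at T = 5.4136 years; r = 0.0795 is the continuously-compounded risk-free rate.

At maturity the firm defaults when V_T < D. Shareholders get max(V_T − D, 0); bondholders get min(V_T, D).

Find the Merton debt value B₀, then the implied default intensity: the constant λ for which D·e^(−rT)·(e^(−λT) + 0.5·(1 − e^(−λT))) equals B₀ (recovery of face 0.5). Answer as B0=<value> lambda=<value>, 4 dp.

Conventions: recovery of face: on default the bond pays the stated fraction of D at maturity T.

Apply the equity-as-call identities (strike 309.1591, horizon 5.4136 years):
d₁ = [ln(V₀/D) + (r + σ²/2)T] / (σ√T)
   = [ln(443.8469/309.1591) + (0.0795 + 0.5·0.3521²)·5.4136] / (0.3521·√5.4136)
   = [0.361624 + 0.765955] / 0.819236 = 1.376378
d₂ = d₁ − σ√T = 1.376378 − 0.819236 = 0.557142
N(d₁) = 0.915648,  N(d₂) = 0.711285,  e^(−rT) = 0.650261
E₀ = V₀·N(d₁) − D·e^(−rT)·N(d₂)
   = 443.8469·0.915648 − 309.1591·0.650261·0.711285 = 263.414856
B₀ = V₀ − E₀ = 443.8469 − 263.414856 = 180.432044
e^(−λT) = (B₀·e^(rT)/D − 0.5)/(1 − 0.5) = (180.4320·1.537844/309.1591 − 0.5)/0.5 = 0.79503824
λ = −ln(0.79503824)/5.4136 = 0.042368

B0=180.4320 lambda=0.0424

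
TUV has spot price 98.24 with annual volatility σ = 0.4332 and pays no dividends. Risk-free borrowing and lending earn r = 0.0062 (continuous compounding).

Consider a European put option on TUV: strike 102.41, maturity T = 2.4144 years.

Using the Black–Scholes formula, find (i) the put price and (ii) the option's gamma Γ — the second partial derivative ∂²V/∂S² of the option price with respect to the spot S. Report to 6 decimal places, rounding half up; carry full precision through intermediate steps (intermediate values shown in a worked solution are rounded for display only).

σ√T = 0.4332·√2.4144 = 0.673121
d₁ = (ln(S/K) + (r+σ²/2)T) / (σ√T) = (ln(98.24/102.41) + (0.0062+0.4332²/2)·2.4144) / 0.673121 = (-0.041571 + 0.241515) / 0.673121 = 0.297041
d₂ = d₁ − σ√T = 0.297041 − 0.673121 = -0.376080
e^{−rT} = 0.985142
N(−d₁) = 0.383218,  N(−d₂) = 0.646571
Put price V = K·e^{−rT}·N(−d₂) − S·N(−d₁) = 65.231561 − 37.647312 = 27.584249
φ(d₁) = (1/√(2π))·e^{−d₁²/2} = 0.381725
Γ = φ(d₁) / (S·σ·√T) = 0.005773

price = 27.584249
Γ = 0.005773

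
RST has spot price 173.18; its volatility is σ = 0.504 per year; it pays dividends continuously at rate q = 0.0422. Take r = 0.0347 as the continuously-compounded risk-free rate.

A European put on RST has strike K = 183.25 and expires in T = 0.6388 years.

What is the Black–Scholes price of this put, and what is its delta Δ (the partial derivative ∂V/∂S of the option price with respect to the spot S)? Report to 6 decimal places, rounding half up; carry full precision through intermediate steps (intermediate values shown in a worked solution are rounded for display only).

price = 33.404795
Δ = -0.467600

σ√T = 0.504·√0.6388 = 0.402822
d₁ = (ln(S/K) + (r−q+σ²/2)T) / (σ√T) = (ln(173.18/183.25) + (0.0347−0.0422+0.504²/2)·0.6388) / 0.402822 = (-0.056520 + 0.076342) / 0.402822 = 0.049208
d₂ = d₁ − σ√T = 0.049208 − 0.402822 = -0.353614
e^{−rT} = 0.978078
e^{−qT} = 0.973403
N(−d₁) = 0.480377,  N(−d₂) = 0.638186
Put price V = K·e^{−rT}·N(−d₂) − S·e^{−qT}·N(−d₁) = 114.383802 − 80.979008 = 33.404795
Δ = −e^{−qT}·N(−d₁) = -0.467600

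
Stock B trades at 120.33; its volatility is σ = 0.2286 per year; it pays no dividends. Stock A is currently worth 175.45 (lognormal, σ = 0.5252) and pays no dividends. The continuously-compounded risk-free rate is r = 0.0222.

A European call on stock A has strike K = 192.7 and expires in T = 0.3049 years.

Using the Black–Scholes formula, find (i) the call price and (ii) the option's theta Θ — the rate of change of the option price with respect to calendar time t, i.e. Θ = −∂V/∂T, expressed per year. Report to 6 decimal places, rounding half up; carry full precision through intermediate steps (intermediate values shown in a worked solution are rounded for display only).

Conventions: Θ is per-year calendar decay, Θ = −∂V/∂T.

σ√T = 0.5252·√0.3049 = 0.290004
d₁ = (ln(S/K) + (r+σ²/2)T) / (σ√T) = (ln(175.45/192.7) + (0.0222+0.5252²/2)·0.3049) / 0.290004 = (-0.093780 + 0.048820) / 0.290004 = -0.155035
d₂ = d₁ − σ√T = -0.155035 − 0.290004 = -0.445038
e^{−rT} = 0.993254
N(d₁) = 0.438397,  N(d₂) = 0.328146
Call price V = S·N(d₁) − K·e^{−rT}·N(d₂) = 76.916746 − 62.807166 = 14.109581
φ(d₁) = (1/√(2π))·e^{−d₁²/2} = 0.394177
Θ = −S·φ(d₁)·σ/(2√T) − r·K·e^{−rT}·N(d₂) = −32.889718 − 1.394319 = -34.284037

price = 14.109581
Θ = -34.284037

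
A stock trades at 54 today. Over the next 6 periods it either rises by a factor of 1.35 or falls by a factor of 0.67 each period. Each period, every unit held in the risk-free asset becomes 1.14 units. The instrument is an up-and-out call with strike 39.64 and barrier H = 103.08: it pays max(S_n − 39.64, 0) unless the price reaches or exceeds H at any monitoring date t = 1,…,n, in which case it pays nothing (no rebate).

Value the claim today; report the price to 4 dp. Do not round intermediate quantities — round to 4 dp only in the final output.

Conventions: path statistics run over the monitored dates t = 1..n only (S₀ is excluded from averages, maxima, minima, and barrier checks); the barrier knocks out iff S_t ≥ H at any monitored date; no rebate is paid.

price = 3.6749

With p* = (R−d)/(u−d) = 0.6912, sum probability × payoff across the paths and divide by R^6.
Enumerate all 2^6 = 64 price paths (U = up ×1.35, D = down ×0.67); each path with k up-moves has probability p*^k·(1−p*)^(6−k).
DDDDDD: M=36.1800, payoff=0.0000, prob=0.000867
UDDDDD: M=72.9000, payoff=0.0000, prob=0.001942
DUDDDD: M=48.8430, payoff=0.0000, prob=0.001942
UUDDDD: M=98.4150, payoff=0.0000, prob=0.004345
DDUDDD: M=36.1800, payoff=0.0000, prob=0.001942
UDUDDD: M=72.9000, payoff=0.0000, prob=0.004345
DUUDDD: M=65.9381, payoff=0.0000, prob=0.004345
UUUDDD: M=132.8603, payoff=0.0000, prob=0.009725
DDDUDD: M=36.1800, payoff=0.0000, prob=0.001942
UDDUDD: M=72.9000, payoff=0.0000, prob=0.004345
DUDUDD: M=48.8430, payoff=0.0000, prob=0.004345
UUDUDD: M=98.4150, payoff=0.3194, prob=0.009725
DDUUDD: M=44.1785, payoff=0.0000, prob=0.004345
UDUUDD: M=89.0164, payoff=0.3194, prob=0.009725
DUUUDD: M=89.0164, payoff=0.3194, prob=0.009725
UUUUDD: M=179.3613, payoff=0.0000, prob=0.021766
DDDDUD: M=36.1800, payoff=0.0000, prob=0.001942
UDDDUD: M=72.9000, payoff=0.0000, prob=0.004345
DUDDUD: M=48.8430, payoff=0.0000, prob=0.004345
UUDDUD: M=98.4150, payoff=0.3194, prob=0.009725
DDUDUD: M=36.1800, payoff=0.0000, prob=0.004345
UDUDUD: M=72.9000, payoff=0.3194, prob=0.009725
DUUDUD: M=65.9381, payoff=0.3194, prob=0.009725
UUUDUD: M=132.8603, payoff=0.0000, prob=0.021766
DDDUUD: M=36.1800, payoff=0.0000, prob=0.004345
UDDUUD: M=72.9000, payoff=0.3194, prob=0.009725
DUDUUD: M=59.6410, payoff=0.3194, prob=0.009725
UUDUUD: M=120.1721, payoff=0.0000, prob=0.021766
DDUUUD: M=59.6410, payoff=0.3194, prob=0.009725
UDUUUD: M=120.1721, payoff=0.0000, prob=0.021766
DUUUUD: M=120.1721, payoff=0.0000, prob=0.021766
UUUUUD: M=242.1378, payoff=0.0000, prob=0.048714
DDDDDU: M=36.1800, payoff=0.0000, prob=0.001942
UDDDDU: M=72.9000, payoff=0.0000, prob=0.004345
DUDDDU: M=48.8430, payoff=0.0000, prob=0.004345
UUDDDU: M=98.4150, payoff=0.3194, prob=0.009725
DDUDDU: M=36.1800, payoff=0.0000, prob=0.004345
UDUDDU: M=72.9000, payoff=0.3194, prob=0.009725
DUUDDU: M=65.9381, payoff=0.3194, prob=0.009725
UUUDDU: M=132.8603, payoff=0.0000, prob=0.021766
DDDUDU: M=36.1800, payoff=0.0000, prob=0.004345
UDDUDU: M=72.9000, payoff=0.3194, prob=0.009725
DUDUDU: M=48.8430, payoff=0.3194, prob=0.009725
UUDUDU: M=98.4150, payoff=40.8753, prob=0.021766
DDUUDU: M=44.1785, payoff=0.3194, prob=0.009725
UDUUDU: M=89.0164, payoff=40.8753, prob=0.021766
DUUUDU: M=89.0164, payoff=40.8753, prob=0.021766
UUUUDU: M=179.3613, payoff=0.0000, prob=0.048714
DDDDUU: M=36.1800, payoff=0.0000, prob=0.004345
UDDDUU: M=72.9000, payoff=0.3194, prob=0.009725
DUDDUU: M=48.8430, payoff=0.3194, prob=0.009725
UUDDUU: M=98.4150, payoff=40.8753, prob=0.021766
DDUDUU: M=39.9594, payoff=0.3194, prob=0.009725
UDUDUU: M=80.5153, payoff=40.8753, prob=0.021766
DUUDUU: M=80.5153, payoff=40.8753, prob=0.021766
UUUDUU: M=162.2323, payoff=0.0000, prob=0.048714
DDDUUU: M=39.9594, payoff=0.3194, prob=0.009725
UDDUUU: M=80.5153, payoff=40.8753, prob=0.021766
DUDUUU: M=80.5153, payoff=40.8753, prob=0.021766
UUDUUU: M=162.2323, payoff=0.0000, prob=0.048714
DDUUUU: M=80.5153, payoff=40.8753, prob=0.021766
UDUUUU: M=162.2323, payoff=0.0000, prob=0.048714
DUUUUU: M=162.2323, payoff=0.0000, prob=0.048714
UUUUUU: M=326.8860, payoff=0.0000, prob=0.109027
Price = Σ prob·payoff / R^6 = 8.066216 / 2.194973 = 3.6749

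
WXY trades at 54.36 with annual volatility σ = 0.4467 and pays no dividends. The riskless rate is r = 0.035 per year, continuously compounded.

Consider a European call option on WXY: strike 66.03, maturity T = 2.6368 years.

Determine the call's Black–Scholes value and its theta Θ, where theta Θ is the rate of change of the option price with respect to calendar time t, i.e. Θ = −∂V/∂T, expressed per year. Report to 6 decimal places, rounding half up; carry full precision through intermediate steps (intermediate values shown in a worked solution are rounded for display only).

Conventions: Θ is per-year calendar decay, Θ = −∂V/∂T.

price = 13.449622
Θ = -3.557956

σ√T = 0.4467·√2.6368 = 0.725362
d₁ = (ln(S/K) + (r+σ²/2)T) / (σ√T) = (ln(54.36/66.03) + (0.035+0.4467²/2)·2.6368) / 0.725362 = (-0.194481 + 0.355363) / 0.725362 = 0.221796
d₂ = d₁ − σ√T = 0.221796 − 0.725362 = -0.503566
e^{−rT} = 0.911843
N(d₁) = 0.587764,  N(d₂) = 0.307283
Call price V = S·N(d₁) − K·e^{−rT}·N(d₂) = 31.950827 − 18.501205 = 13.449622
φ(d₁) = (1/√(2π))·e^{−d₁²/2} = 0.389249
Θ = −S·φ(d₁)·σ/(2√T) − r·K·e^{−rT}·N(d₂) = −2.910413 − 0.647542 = -3.557956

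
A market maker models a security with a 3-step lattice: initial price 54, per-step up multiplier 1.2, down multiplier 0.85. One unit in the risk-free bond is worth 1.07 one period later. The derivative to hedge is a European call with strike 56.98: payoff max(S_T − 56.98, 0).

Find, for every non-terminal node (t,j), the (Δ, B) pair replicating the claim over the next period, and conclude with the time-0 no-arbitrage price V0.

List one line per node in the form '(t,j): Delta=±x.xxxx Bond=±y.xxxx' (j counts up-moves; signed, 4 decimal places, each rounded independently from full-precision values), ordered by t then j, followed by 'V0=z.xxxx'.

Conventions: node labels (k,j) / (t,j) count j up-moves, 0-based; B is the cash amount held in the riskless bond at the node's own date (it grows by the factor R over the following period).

Under the risk-neutral measure, an up-move has probability p* = (R−d)/(u−d) = 0.6286 and values discount at R = 1.07.
Terminal payoffs: V(3,0)=0.0000, V(3,1)=0.0000, V(3,2)=9.1160, V(3,3)=36.3320
  t=2,j=0: stock 39.0150 → up 46.8180 (V=0.0000), down 33.1627 (V=0.0000). Price 0.0000; hedge Δ=0.0000, bond B=0.0000.
  t=2,j=1: stock 55.0800 → up 66.0960 (V=9.1160), down 46.8180 (V=0.0000). Price 5.3552; hedge Δ=0.4729, bond B=-20.6905.
  t=2,j=2: stock 77.7600 → up 93.3120 (V=36.3320), down 66.0960 (V=9.1160). Price 24.5077; hedge Δ=1.0000, bond B=-53.2523.
  t=1,j=0: stock 45.9000 → up 55.0800 (V=5.3552), down 39.0150 (V=0.0000). Price 3.1459; hedge Δ=0.3333, bond B=-12.1546.
  t=1,j=1: stock 64.8000 → up 77.7600 (V=24.5077), down 55.0800 (V=5.3552). Price 16.2560; hedge Δ=0.8445, bond B=-38.4654.
  t=0,j=0: stock 54.0000 → up 64.8000 (V=16.2560), down 45.9000 (V=3.1459). Price 10.6416; hedge Δ=0.6937, bond B=-26.8157.
Sanity check at the root: Δ(0,0)·S0 + B(0,0) reproduces V0 = 10.6416.

(0,0): Delta=0.6937 Bond=-26.8157
(1,0): Delta=0.3333 Bond=-12.1546
(1,1): Delta=0.8445 Bond=-38.4654
(2,0): Delta=0.0000 Bond=0.0000
(2,1): Delta=0.4729 Bond=-20.6905
(2,2): Delta=1.0000 Bond=-53.2523
V0=10.6416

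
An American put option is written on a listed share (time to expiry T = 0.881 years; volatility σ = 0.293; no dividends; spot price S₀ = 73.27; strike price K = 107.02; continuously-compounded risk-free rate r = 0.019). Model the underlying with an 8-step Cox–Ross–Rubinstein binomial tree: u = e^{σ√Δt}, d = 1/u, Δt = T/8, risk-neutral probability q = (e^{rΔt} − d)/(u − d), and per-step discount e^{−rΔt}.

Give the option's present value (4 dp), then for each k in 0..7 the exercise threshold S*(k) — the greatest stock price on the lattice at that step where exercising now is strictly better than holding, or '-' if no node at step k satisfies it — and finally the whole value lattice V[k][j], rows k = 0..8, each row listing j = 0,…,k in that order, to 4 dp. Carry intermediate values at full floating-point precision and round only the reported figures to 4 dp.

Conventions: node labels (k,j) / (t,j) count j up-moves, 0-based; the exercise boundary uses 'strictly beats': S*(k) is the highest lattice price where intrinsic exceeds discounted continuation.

price = 33.8879
boundary = - 66.4812 73.2700 66.4812 73.2700 80.7521 88.9982 80.7521
tree:
33.8879
40.5388 27.0127
46.6986 33.7500 20.0168
52.2877 40.5388 26.5482 13.2082
57.3589 46.6986 33.7500 19.0600 7.0876
61.9602 52.2877 40.5388 26.2679 11.5330 2.4254
66.1352 57.3589 46.6986 33.7500 18.0218 4.7328 0.0000
69.9234 61.9602 52.2877 40.5388 26.2679 9.2355 0.0000 0.0000
73.3606 66.1352 57.3589 46.6986 33.7500 18.0218 0.0000 0.0000 0.0000

Δt=0.11013  u=1.10212  d=0.90735  q=0.48647  discount=0.99791
step 8 (expiry): payoffs max(K−S,0) = 73.3606 66.1352 57.3589 46.6986 33.7500 18.0218 0.0000 0.0000 0.0000
step 7: (k=7,j=0): S=37.0966, K−S=69.9234, hold=69.6997 ⇒ V=69.9234 exercise | (k=7,j=1): S=45.0598, K−S=61.9602, hold=61.7365 ⇒ V=61.9602 exercise | (k=7,j=2): S=54.7323, K−S=52.2877, hold=52.0640 ⇒ V=52.2877 exercise | (k=7,j=3): S=66.4812, K−S=40.5388, hold=40.3151 ⇒ V=40.5388 exercise | (k=7,j=4): S=80.7521, K−S=26.2679, hold=26.0442 ⇒ V=26.2679 exercise | (k=7,j=5): S=98.0863, K−S=8.9337, hold=9.2355 ⇒ V=9.2355 continue | (k=7,j=6): S=119.1416, K−S=0.0000, hold=0.0000 ⇒ V=0.0000 continue | (k=7,j=7): S=144.7166, K−S=0.0000, hold=0.0000 ⇒ V=0.0000 continue  boundary S*=80.7521
step 6: (k=6,j=0): S=40.8848, K−S=66.1352, hold=65.9115 ⇒ V=66.1352 exercise | (k=6,j=1): S=49.6611, K−S=57.3589, hold=57.1352 ⇒ V=57.3589 exercise | (k=6,j=2): S=60.3214, K−S=46.6986, hold=46.4749 ⇒ V=46.6986 exercise | (k=6,j=3): S=73.2700, K−S=33.7500, hold=33.5263 ⇒ V=33.7500 exercise | (k=6,j=4): S=88.9982, K−S=18.0218, hold=17.9447 ⇒ V=18.0218 exercise | (k=6,j=5): S=108.1026, K−S=0.0000, hold=4.7328 ⇒ V=4.7328 continue | (k=6,j=6): S=131.3079, K−S=0.0000, hold=0.0000 ⇒ V=0.0000 continue  boundary S*=88.9982
step 5: (k=5,j=0): S=45.0598, K−S=61.9602, hold=61.7365 ⇒ V=61.9602 exercise | (k=5,j=1): S=54.7323, K−S=52.2877, hold=52.0640 ⇒ V=52.2877 exercise | (k=5,j=2): S=66.4812, K−S=40.5388, hold=40.3151 ⇒ V=40.5388 exercise | (k=5,j=3): S=80.7521, K−S=26.2679, hold=26.0442 ⇒ V=26.2679 exercise | (k=5,j=4): S=98.0863, K−S=8.9337, hold=11.5330 ⇒ V=11.5330 continue | (k=5,j=5): S=119.1416, K−S=0.0000, hold=2.4254 ⇒ V=2.4254 continue  boundary S*=80.7521
step 4: (k=4,j=0): S=49.6611, K−S=57.3589, hold=57.1352 ⇒ V=57.3589 exercise | (k=4,j=1): S=60.3214, K−S=46.6986, hold=46.4749 ⇒ V=46.6986 exercise | (k=4,j=2): S=73.2700, K−S=33.7500, hold=33.5263 ⇒ V=33.7500 exercise | (k=4,j=3): S=88.9982, K−S=18.0218, hold=19.0600 ⇒ V=19.0600 continue | (k=4,j=4): S=108.1026, K−S=0.0000, hold=7.0876 ⇒ V=7.0876 continue  boundary S*=73.2700
step 3: (k=3,j=0): S=54.7323, K−S=52.2877, hold=52.0640 ⇒ V=52.2877 exercise | (k=3,j=1): S=66.4812, K−S=40.5388, hold=40.3151 ⇒ V=40.5388 exercise | (k=3,j=2): S=80.7521, K−S=26.2679, hold=26.5482 ⇒ V=26.5482 continue | (k=3,j=3): S=98.0863, K−S=8.9337, hold=13.2082 ⇒ V=13.2082 continue  boundary S*=66.4812
step 2: (k=2,j=0): S=60.3214, K−S=46.6986, hold=46.4749 ⇒ V=46.6986 exercise | (k=2,j=1): S=73.2700, K−S=33.7500, hold=33.6624 ⇒ V=33.7500 exercise | (k=2,j=2): S=88.9982, K−S=18.0218, hold=20.0168 ⇒ V=20.0168 continue  boundary S*=73.2700
step 1: (k=1,j=0): S=66.4812, K−S=40.5388, hold=40.3151 ⇒ V=40.5388 exercise | (k=1,j=1): S=80.7521, K−S=26.2679, hold=27.0127 ⇒ V=27.0127 continue  boundary S*=66.4812
step 0: (k=0,j=0): S=73.2700, K−S=33.7500, hold=33.8879 ⇒ V=33.8879 continue  boundary S*=-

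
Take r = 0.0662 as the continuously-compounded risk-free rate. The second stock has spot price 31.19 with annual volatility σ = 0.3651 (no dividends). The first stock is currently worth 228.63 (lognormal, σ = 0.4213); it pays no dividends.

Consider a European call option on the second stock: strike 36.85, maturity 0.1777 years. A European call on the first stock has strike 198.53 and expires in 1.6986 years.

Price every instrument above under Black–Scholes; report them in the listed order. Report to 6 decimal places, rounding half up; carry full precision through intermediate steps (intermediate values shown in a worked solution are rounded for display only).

[the second stock call K=36.85]
σ√T = 0.3651·√0.1777 = 0.153906
d₁ = (ln(S/K) + (r+σ²/2)T) / (σ√T) = (ln(31.19/36.85) + (0.0662+0.3651²/2)·0.1777) / 0.153906 = (-0.166758 + 0.023607) / 0.153906 = -0.930119
d₂ = d₁ − σ√T = -0.930119 − 0.153906 = -1.084025
e^{−rT} = 0.988305
N(d₁) = 0.176155,  N(d₂) = 0.139177
price = S·N(d₁) − K·e^{−rT}·N(d₂) = 5.494270 − 5.068692 = 0.425578
[the first stock call K=198.53]
σ√T = 0.4213·√1.6986 = 0.549082
d₁ = (ln(S/K) + (r+σ²/2)T) / (σ√T) = (ln(228.63/198.53) + (0.0662+0.4213²/2)·1.6986) / 0.549082 = (0.141165 + 0.263193) / 0.549082 = 0.736425
d₂ = d₁ − σ√T = 0.736425 − 0.549082 = 0.187343
e^{−rT} = 0.893644
N(d₁) = 0.769264,  N(d₂) = 0.574304
price = S·N(d₁) − K·e^{−rT}·N(d₂) = 175.876808 − 101.890308 = 73.986501

price(the second stock call K=36.85) = 0.425578
price(the first stock call K=198.53) = 73.986501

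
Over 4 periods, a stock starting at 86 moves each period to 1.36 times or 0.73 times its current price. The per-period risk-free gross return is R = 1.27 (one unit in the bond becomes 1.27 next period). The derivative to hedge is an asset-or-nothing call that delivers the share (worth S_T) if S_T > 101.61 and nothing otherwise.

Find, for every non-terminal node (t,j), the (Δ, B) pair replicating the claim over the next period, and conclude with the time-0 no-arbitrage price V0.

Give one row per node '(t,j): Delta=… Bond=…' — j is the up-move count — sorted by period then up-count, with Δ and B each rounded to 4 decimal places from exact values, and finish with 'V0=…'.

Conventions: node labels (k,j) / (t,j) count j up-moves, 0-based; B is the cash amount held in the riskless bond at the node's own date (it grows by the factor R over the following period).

Arbitrage-free pricing uses the up-move probability p* = (R−d)/(u−d) = 0.8571, discounting each step at R = 1.27.
Terminal payoffs: V(4,0)=0.0000, V(4,1)=0.0000, V(4,2)=0.0000, V(4,3)=157.9203, V(4,4)=294.2077
  t=3,j=0: stock 33.4555 → up 45.4994 (V=0.0000), down 24.4225 (V=0.0000). Price 0.0000; hedge Δ=0.0000, bond B=0.0000.
  t=3,j=1: stock 62.3280 → up 84.7661 (V=0.0000), down 45.4994 (V=0.0000). Price 0.0000; hedge Δ=0.0000, bond B=0.0000.
  t=3,j=2: stock 116.1179 → up 157.9203 (V=157.9203), down 84.7661 (V=0.0000). Price 106.5829; hedge Δ=2.1587, bond B=-144.0843.
  t=3,j=3: stock 216.3292 → up 294.2077 (V=294.2077), down 157.9203 (V=157.9203). Price 216.3292; hedge Δ=1.0000, bond B=0.0000.
  t=2,j=0: stock 45.8294 → up 62.3280 (V=0.0000), down 33.4555 (V=0.0000). Price 0.0000; hedge Δ=0.0000, bond B=0.0000.
  t=2,j=1: stock 85.3808 → up 116.1179 (V=106.5829), down 62.3280 (V=0.0000). Price 71.9345; hedge Δ=1.9815, bond B=-97.2447.
  t=2,j=2: stock 159.0656 → up 216.3292 (V=216.3292), down 116.1179 (V=106.5829). Price 157.9930; hedge Δ=1.0951, bond B=-16.2075.
  t=1,j=0: stock 62.7800 → up 85.3808 (V=71.9345), down 45.8294 (V=0.0000). Price 48.5497; hedge Δ=1.8188, bond B=-65.6320.
  t=1,j=1: stock 116.9600 → up 159.0656 (V=157.9930), down 85.3808 (V=71.9345). Price 114.7236; hedge Δ=1.1679, bond B=-21.8773.
  t=0,j=0: stock 86.0000 → up 116.9600 (V=114.7236), down 62.7800 (V=48.5497). Price 82.8899; hedge Δ=1.2214, bond B=-22.1480.
Sanity check at the root: Δ(0,0)·S0 + B(0,0) reproduces V0 = 82.8899.

(0,0): Delta=1.2214 Bond=-22.1480
(1,0): Delta=1.8188 Bond=-65.6320
(1,1): Delta=1.1679 Bond=-21.8773
(2,0): Delta=0.0000 Bond=0.0000
(2,1): Delta=1.9815 Bond=-97.2447
(2,2): Delta=1.0951 Bond=-16.2075
(3,0): Delta=0.0000 Bond=0.0000
(3,1): Delta=0.0000 Bond=0.0000
(3,2): Delta=2.1587 Bond=-144.0843
(3,3): Delta=1.0000 Bond=0.0000
V0=82.8899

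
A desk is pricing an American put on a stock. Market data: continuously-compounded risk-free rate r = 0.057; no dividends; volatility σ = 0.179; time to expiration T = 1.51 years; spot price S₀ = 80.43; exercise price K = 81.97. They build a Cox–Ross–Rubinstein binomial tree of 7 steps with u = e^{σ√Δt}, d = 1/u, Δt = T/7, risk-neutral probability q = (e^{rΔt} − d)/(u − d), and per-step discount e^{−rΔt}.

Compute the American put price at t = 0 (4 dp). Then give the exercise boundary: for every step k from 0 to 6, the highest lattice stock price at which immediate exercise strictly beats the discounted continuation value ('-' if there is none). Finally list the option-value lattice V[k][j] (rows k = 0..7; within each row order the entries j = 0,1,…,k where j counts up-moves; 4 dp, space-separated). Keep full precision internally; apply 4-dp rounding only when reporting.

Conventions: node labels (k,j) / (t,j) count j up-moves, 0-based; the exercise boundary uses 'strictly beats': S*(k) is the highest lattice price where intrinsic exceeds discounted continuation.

price = 5.4679
boundary = - - 68.1093 62.6759 68.1093 62.6759 68.1093
tree:
5.4679
8.8550 2.8584
13.8607 5.0156 1.1824
19.2941 8.5116 2.3081 0.3009
24.2940 13.8607 4.3877 0.6824 0.0000
28.8951 19.2941 8.0310 1.5473 0.0000 0.0000
33.1291 24.2940 13.8607 3.5087 0.0000 0.0000 0.0000
37.0254 28.8951 19.2941 7.9563 0.0000 0.0000 0.0000 0.0000

params: Δt=0.21571 u=1.08669 d=0.92023 q=0.55355 e^(-rΔt)=0.98778
t_7 payoffs: 37.0254 28.8951 19.2941 7.9563 0.0000 0.0000 0.0000 0.0000
t_6: node(6,0) S=48.8409 payoff=33.1291 vs cont=32.1274 → 33.1291 [stop]  node(6,1) S=57.6760 payoff=24.2940 vs cont=23.2923 → 24.2940 [stop]  node(6,2) S=68.1093 payoff=13.8607 vs cont=12.8590 → 13.8607 [stop]  node(6,3) S=80.4300 payoff=1.5400 vs cont=3.5087 → 3.5087 [wait]  node(6,4) S=94.9794 payoff=0.0000 vs cont=0.0000 → 0.0000 [wait]  node(6,5) S=112.1608 payoff=0.0000 vs cont=0.0000 → 0.0000 [wait]  node(6,6) S=132.4502 payoff=0.0000 vs cont=0.0000 → 0.0000 [wait]  ⇒ S*(6)=68.1093
t_5: node(5,0) S=53.0749 payoff=28.8951 vs cont=27.8934 → 28.8951 [stop]  node(5,1) S=62.6759 payoff=19.2941 vs cont=18.2924 → 19.2941 [stop]  node(5,2) S=74.0137 payoff=7.9563 vs cont=8.0310 → 8.0310 [wait]  node(5,3) S=87.4025 payoff=0.0000 vs cont=1.5473 → 1.5473 [wait]  node(5,4) S=103.2132 payoff=0.0000 vs cont=0.0000 → 0.0000 [wait]  node(5,5) S=121.8841 payoff=0.0000 vs cont=0.0000 → 0.0000 [wait]  ⇒ S*(5)=62.6759
t_4: node(4,0) S=57.6760 payoff=24.2940 vs cont=23.2923 → 24.2940 [stop]  node(4,1) S=68.1093 payoff=13.8607 vs cont=12.8998 → 13.8607 [stop]  node(4,2) S=80.4300 payoff=1.5400 vs cont=4.3877 → 4.3877 [wait]  node(4,3) S=94.9794 payoff=0.0000 vs cont=0.6824 → 0.6824 [wait]  node(4,4) S=112.1608 payoff=0.0000 vs cont=0.0000 → 0.0000 [wait]  ⇒ S*(4)=68.1093
t_3: node(3,0) S=62.6759 payoff=19.2941 vs cont=18.2924 → 19.2941 [stop]  node(3,1) S=74.0137 payoff=7.9563 vs cont=8.5116 → 8.5116 [wait]  node(3,2) S=87.4025 payoff=0.0000 vs cont=2.3081 → 2.3081 [wait]  node(3,3) S=103.2132 payoff=0.0000 vs cont=0.3009 → 0.3009 [wait]  ⇒ S*(3)=62.6759
t_2: node(2,0) S=68.1093 payoff=13.8607 vs cont=13.1626 → 13.8607 [stop]  node(2,1) S=80.4300 payoff=1.5400 vs cont=5.0156 → 5.0156 [wait]  node(2,2) S=94.9794 payoff=0.0000 vs cont=1.1824 → 1.1824 [wait]  ⇒ S*(2)=68.1093
t_1: node(1,0) S=74.0137 payoff=7.9563 vs cont=8.8550 → 8.8550 [wait]  node(1,1) S=87.4025 payoff=0.0000 vs cont=2.8584 → 2.8584 [wait]  ⇒ S*(1)=-
t_0: node(0,0) S=80.4300 payoff=1.5400 vs cont=5.4679 → 5.4679 [wait]  ⇒ S*(0)=-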